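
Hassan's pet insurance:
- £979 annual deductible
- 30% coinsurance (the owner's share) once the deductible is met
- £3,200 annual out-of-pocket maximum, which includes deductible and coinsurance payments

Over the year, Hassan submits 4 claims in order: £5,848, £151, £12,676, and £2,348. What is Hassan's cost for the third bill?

Claim 1 (£5,848): £979 finishes the deductible; £4,869 goes to coinsurance; 30% of £4,869 = £1,460.70. Owner owes £2,439.70 (running OOP £2,439.70).
Claim 2 (£151): deductible already satisfied, so owner's share is 30% × £151 = £45.30. Cost to owner: £45.30. OOP to date £2,485.
Claim 3 (£12,676): deductible already satisfied, so owner's share is 30% × £12,676 = £3,802.80. Adding that to £2,485 gives £6,287.80, past the £3,200 cap; owner pays only £3,200 − £2,485 = £715.

£715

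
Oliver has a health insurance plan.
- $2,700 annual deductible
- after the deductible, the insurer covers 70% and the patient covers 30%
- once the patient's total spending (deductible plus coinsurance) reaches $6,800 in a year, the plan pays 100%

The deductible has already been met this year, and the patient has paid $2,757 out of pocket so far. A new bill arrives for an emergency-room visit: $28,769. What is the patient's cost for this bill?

The deductible is already satisfied, so the full bill goes to coinsurance.
30% of $28,769 = $8,630.70 falls to the patient.
Year-to-date out-of-pocket would reach $2,757 + $8,630.70 = $11,387.70, above the $6,800 maximum, so the patient pays only $6,800 − $2,757 = $4,043.

$4,043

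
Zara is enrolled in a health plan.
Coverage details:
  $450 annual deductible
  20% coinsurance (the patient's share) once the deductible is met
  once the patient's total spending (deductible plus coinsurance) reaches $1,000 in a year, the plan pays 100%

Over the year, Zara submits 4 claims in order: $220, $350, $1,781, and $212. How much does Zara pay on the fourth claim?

$42.40

Claim 1 ($220): all of it applies to the deductible. Patient pays $220; OOP now $220.
Claim 2 ($350): $230 finishes the deductible; $120 goes to coinsurance; coinsurance $120 × 20% = $24. Patient owes $254 (running OOP $474).
Claim 3 ($1,781): deductible met; 20% of $1,781 = $356.20. Cost to patient: $356.20. OOP to date $830.20.
Claim 4 ($212): 20% coinsurance on $212 = $42.40. Cost to patient: $42.40. OOP to date $872.60.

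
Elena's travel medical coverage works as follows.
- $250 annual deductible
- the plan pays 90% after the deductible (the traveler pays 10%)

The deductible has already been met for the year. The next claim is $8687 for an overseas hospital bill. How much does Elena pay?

$868.70

With the deductible met, the entire $8687 is subject to coinsurance.
10% of $8687 = $868.70 falls to the traveler.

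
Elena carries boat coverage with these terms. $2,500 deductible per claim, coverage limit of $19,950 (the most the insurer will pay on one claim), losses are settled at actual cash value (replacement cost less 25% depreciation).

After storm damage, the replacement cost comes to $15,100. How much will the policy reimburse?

$8,825

Actual cash value after 25% depreciation: $15,100 × 75% = $11,325.
Less the $2,500 deductible: $11,325 − $2,500 = $8,825.
$8,825 is within the $19,950 limit, so the insurer pays $8,825.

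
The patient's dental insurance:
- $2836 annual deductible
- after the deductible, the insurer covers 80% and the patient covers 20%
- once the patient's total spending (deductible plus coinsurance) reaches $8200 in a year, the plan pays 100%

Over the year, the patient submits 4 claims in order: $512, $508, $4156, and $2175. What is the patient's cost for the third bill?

$2284

#1 ($512): fully absorbed by the deductible. Patient pays $512; OOP now $512.
#2 ($508): all of it applies to the deductible. Patient owes $508 (running OOP $1020).
#3 ($4156): $1816 finishes the deductible; $2340 goes to coinsurance; coinsurance $2340 × 20% = $468. Patient pays $2284; OOP now $3304.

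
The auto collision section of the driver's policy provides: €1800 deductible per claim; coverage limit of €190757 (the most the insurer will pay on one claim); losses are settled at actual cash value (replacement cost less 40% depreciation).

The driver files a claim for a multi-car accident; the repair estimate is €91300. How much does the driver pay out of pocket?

Depreciate 40%: the covered value is €91300 × 0.6 = €54780.
Less the €1800 deductible: €54780 − €1800 = €52980.
That's under the €190757 cap, so the insurer reimburses the full €52980.
Out of pocket: €91300 − €52980 = €38320.

€38320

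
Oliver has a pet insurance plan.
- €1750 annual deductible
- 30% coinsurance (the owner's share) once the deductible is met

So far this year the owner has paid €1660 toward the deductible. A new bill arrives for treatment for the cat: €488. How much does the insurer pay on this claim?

Remaining deductible: €1750 − €1660 = €90.
That leaves €488 − €90 = €398 for coinsurance.
Coinsurance: €398 × 30% = €119.40.
Owner responsibility: €90 + €119.40 = €209.40.
Insurer pays the balance: €488 − €209.40 = €278.60.

€278.60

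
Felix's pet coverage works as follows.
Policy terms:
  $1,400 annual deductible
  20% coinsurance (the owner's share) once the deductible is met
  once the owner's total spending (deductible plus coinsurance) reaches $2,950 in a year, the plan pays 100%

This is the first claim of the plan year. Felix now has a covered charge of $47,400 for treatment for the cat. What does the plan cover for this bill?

$44,450

Nothing has been paid toward the $1,400 deductible, so the first $1,400 of this charge is applied there.
After the $1,400 deductible portion, $47,400 − $1,400 = $46,000 is subject to coinsurance.
20% of $46,000 = $9,200 falls to the owner.
So the owner owes $1,400 + $9,200 = $10,600 before any cap.
Adding $10,600 to the $0 already spent would give $10,600, which exceeds the $2,950 cap; the owner pays just $2,950 − $0 = $2,950.
Insurer pays the balance: $47,400 − $2,950 = $44,450.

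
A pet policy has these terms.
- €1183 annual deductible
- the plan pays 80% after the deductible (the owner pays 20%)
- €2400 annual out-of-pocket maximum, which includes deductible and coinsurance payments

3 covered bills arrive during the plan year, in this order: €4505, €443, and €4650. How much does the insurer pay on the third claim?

€4186

Claim 1 (€4505): €1183 finishes the deductible; €3322 goes to coinsurance; coinsurance €3322 × 20% = €664.40. Owner owes €1847.40 (running OOP €1847.40). Plan pays €4505 − €1847.40 = €2657.60.
Claim 2 (€443): deductible met; 20% of €443 = €88.60. Cost to owner: €88.60. OOP to date €1936. Insurer: €443 − €88.60 = €354.40.
Claim 3 (€4650): deductible already satisfied, so owner's share is 20% × €4650 = €930. That would push OOP to €2866, over the €2400 cap, so owner pays €2400 − €1936 = €464. Insurer: €4650 − €464 = €4186.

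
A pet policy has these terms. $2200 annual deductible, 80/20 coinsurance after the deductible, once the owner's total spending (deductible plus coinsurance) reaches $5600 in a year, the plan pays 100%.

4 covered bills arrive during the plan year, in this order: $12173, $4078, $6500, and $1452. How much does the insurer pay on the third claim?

$5910.20

Claim 1 — $12173: $2200 to deductible, leaving $9973; 20% of $9973 = $1994.60. Owner owes $4194.60 (running OOP $4194.60). Plan pays $12173 − $4194.60 = $7978.40.
Claim 2 — $4078: deductible already satisfied, so owner's share is 20% × $4078 = $815.60. Cost to owner: $815.60. OOP to date $5010.20. Plan pays $4078 − $815.60 = $3262.40.
Claim 3 — $6500: deductible met; 20% of $6500 = $1300. Adding that to $5010.20 gives $6310.20, past the $5600 cap; owner pays only $5600 − $5010.20 = $589.80. Insurer: $6500 − $589.80 = $5910.20.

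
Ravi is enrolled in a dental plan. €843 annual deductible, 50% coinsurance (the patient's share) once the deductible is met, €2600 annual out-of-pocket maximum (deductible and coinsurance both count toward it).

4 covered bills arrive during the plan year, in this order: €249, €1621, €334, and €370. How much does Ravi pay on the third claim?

Bill 1, €249: entire amount goes to the deductible. Patient owes €249 (running OOP €249).
Bill 2, €1621: €594 to deductible, leaving €1027; coinsurance €1027 × 50% = €513.50. Cost to patient: €1107.50. OOP to date €1356.50.
Bill 3, €334: deductible met; 50% of €334 = €167. Patient pays €167; OOP now €1523.50.

€167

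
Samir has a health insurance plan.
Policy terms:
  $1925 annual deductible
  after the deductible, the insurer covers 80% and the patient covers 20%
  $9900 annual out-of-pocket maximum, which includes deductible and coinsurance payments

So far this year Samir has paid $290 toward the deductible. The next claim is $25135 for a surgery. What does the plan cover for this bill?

$18800

$290 of the $1925 deductible is already met, leaving $1635.
That leaves $25135 − $1635 = $23500 for coinsurance.
20% of $23500 = $4700 falls to the patient.
Patient responsibility before any cap: $1635 + $4700 = $6335.
Cumulative spending $290 + $6335 = $6625 stays under the $9900 maximum.
The plan picks up $25135 − $6335 = $18800.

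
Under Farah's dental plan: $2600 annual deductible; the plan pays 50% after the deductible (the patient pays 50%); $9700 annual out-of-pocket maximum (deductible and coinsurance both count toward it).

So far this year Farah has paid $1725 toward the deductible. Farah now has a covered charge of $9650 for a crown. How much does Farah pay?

$5262.50

Deductible still to meet: $2600 − $1725 = $875.
That leaves $9650 − $875 = $8775 for coinsurance.
Coinsurance: $8775 × 50% = $4387.50.
That puts the patient's cost at $875 + $4387.50 = $5262.50 before any cap.
Year-to-date out-of-pocket becomes $1725 + $5262.50 = $6987.50, still under the $9700 maximum, so no cap applies.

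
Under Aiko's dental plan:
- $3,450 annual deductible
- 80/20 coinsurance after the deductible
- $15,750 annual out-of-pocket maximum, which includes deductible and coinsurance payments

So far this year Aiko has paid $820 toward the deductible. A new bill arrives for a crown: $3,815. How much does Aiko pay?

$820 of the $3,450 deductible is already met, leaving $2,630.
The remaining $1,185 (= $3,815 − $2,630) moves to coinsurance.
20% of $1,185 = $237 falls to the patient.
So the patient owes $2,630 + $237 = $2,867 before any cap.
Cumulative spending $820 + $2,867 = $3,687 stays under the $15,750 maximum.

$2,867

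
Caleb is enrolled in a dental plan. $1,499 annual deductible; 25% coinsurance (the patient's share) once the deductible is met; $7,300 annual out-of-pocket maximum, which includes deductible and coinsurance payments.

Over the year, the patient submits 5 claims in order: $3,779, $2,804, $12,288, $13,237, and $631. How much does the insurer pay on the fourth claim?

$11,779

Bill 1, $3,779: $1,499 to deductible, leaving $2,280; patient's 25% is $570. Cost to patient: $2,069. OOP to date $2,069. Plan pays $3,779 − $2,069 = $1,710.
Bill 2, $2,804: deductible already satisfied, so patient's share is 25% × $2,804 = $701. Patient pays $701; OOP now $2,770. Insurer: $2,804 − $701 = $2,103.
Bill 3, $12,288: 25% coinsurance on $12,288 = $3,072. Cost to patient: $3,072. OOP to date $5,842. Plan pays $12,288 − $3,072 = $9,216.
Bill 4, $13,237: 25% coinsurance on $13,237 = $3,309.25. Adding that to $5,842 gives $9,151.25, past the $7,300 cap; patient pays only $7,300 − $5,842 = $1,458. Insurer: $13,237 − $1,458 = $11,779.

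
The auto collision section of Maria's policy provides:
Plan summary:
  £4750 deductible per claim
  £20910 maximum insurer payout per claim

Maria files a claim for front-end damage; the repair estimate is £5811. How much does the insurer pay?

Subtract the deductible: £5811 − £4750 = £1061.
£1061 is within the £20910 limit, so the insurer pays £1061.

£1061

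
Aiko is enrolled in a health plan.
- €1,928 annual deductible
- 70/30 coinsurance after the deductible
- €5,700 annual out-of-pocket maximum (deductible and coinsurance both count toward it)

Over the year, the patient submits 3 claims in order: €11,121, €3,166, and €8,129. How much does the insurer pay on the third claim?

Bill 1, €11,121: €1,928 to deductible, leaving €9,193; coinsurance €9,193 × 30% = €2,757.90. Cost to patient: €4,685.90. OOP to date €4,685.90. Plan pays €11,121 − €4,685.90 = €6,435.10.
Bill 2, €3,166: deductible met; 30% of €3,166 = €949.80. Cost to patient: €949.80. OOP to date €5,635.70. Plan pays €3,166 − €949.80 = €2,216.20.
Bill 3, €8,129: deductible already satisfied, so patient's share is 30% × €8,129 = €2,438.70. Adding that to €5,635.70 gives €8,074.40, past the €5,700 cap; patient pays only €5,700 − €5,635.70 = €64.30. Plan pays €8,129 − €64.30 = €8,064.70.

€8,064.70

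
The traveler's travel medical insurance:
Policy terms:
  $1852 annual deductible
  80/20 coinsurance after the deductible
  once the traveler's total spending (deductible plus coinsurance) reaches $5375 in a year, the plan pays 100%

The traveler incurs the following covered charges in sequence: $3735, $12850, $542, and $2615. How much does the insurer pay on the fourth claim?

Bill 1, $3735: deductible takes $1852, $1883 remains; coinsurance $1883 × 20% = $376.60. Traveler pays $2228.60; OOP now $2228.60. Insurer: $3735 − $2228.60 = $1506.40.
Bill 2, $12850: deductible already satisfied, so traveler's share is 20% × $12850 = $2570. Cost to traveler: $2570. OOP to date $4798.60. Plan pays $12850 − $2570 = $10280.
Bill 3, $542: deductible already satisfied, so traveler's share is 20% × $542 = $108.40. Traveler owes $108.40 (running OOP $4907). Insurer: $542 − $108.40 = $433.60.
Bill 4, $2615: deductible met; 20% of $2615 = $523. Adding that to $4907 gives $5430, past the $5375 cap; traveler pays only $5375 − $4907 = $468. Plan pays $2615 − $468 = $2147.

$2147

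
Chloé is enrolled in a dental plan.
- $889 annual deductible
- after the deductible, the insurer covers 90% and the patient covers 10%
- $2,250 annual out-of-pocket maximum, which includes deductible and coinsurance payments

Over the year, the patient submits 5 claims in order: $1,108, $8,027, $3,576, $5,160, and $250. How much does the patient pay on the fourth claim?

$178.80

Claim 1 — $1,108: deductible takes $889, $219 remains; patient's 10% is $21.90. Patient pays $910.90; OOP now $910.90.
Claim 2 — $8,027: 10% coinsurance on $8,027 = $802.70. Patient owes $802.70 (running OOP $1,713.60).
Claim 3 — $3,576: deductible met; 10% of $3,576 = $357.60. Patient pays $357.60; OOP now $2,071.20.
Claim 4 — $5,160: deductible met; 10% of $5,160 = $516. Adding that to $2,071.20 gives $2,587.20, past the $2,250 cap; patient pays only $2,250 − $2,071.20 = $178.80.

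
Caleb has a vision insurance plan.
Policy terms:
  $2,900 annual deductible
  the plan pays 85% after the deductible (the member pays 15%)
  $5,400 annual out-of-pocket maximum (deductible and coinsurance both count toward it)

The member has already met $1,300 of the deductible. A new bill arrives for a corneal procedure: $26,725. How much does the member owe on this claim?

Deductible still to meet: $2,900 − $1,300 = $1,600.
The remaining $25,125 (= $26,725 − $1,600) moves to coinsurance.
15% of $25,125 = $3,768.75 falls to the member.
So the member owes $1,600 + $3,768.75 = $5,368.75 before any cap.
That would bring total out-of-pocket to $6,668.75, past the $5,400 cap. The member is capped at $5,400 − $1,300 = $4,100 on this claim.

$4,100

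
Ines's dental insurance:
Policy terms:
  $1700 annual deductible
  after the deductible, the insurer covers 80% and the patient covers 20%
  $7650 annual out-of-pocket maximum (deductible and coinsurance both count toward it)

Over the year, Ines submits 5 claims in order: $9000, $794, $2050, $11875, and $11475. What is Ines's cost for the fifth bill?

$1546.20

Claim 1 ($9000): $1700 to deductible, leaving $7300; 20% of $7300 = $1460. Patient owes $3160 (running OOP $3160).
Claim 2 ($794): 20% coinsurance on $794 = $158.80. Patient pays $158.80; OOP now $3318.80.
Claim 3 ($2050): 20% coinsurance on $2050 = $410. Patient pays $410; OOP now $3728.80.
Claim 4 ($11875): deductible already satisfied, so patient's share is 20% × $11875 = $2375. Patient pays $2375; OOP now $6103.80.
Claim 5 ($11475): deductible already satisfied, so patient's share is 20% × $11475 = $2295. Adding that to $6103.80 gives $8398.80, past the $7650 cap; patient pays only $7650 − $6103.80 = $1546.20.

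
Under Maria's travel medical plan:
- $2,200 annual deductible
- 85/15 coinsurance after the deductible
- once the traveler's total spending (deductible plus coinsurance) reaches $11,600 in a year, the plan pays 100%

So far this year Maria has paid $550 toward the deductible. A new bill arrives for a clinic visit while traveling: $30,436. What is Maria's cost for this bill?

$5,967.90

Deductible still to meet: $2,200 − $550 = $1,650.
After the $1,650 deductible portion, $30,436 − $1,650 = $28,786 is subject to coinsurance.
Traveler's 15% share of $28,786 is $4,317.90.
So the traveler owes $1,650 + $4,317.90 = $5,967.90 before any cap.
Cumulative spending $550 + $5,967.90 = $6,517.90 stays under the $11,600 maximum.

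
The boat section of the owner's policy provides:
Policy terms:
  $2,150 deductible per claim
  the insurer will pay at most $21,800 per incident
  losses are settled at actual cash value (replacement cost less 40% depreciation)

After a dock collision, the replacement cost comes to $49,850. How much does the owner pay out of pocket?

$28,050

Depreciate 40%: the covered value is $49,850 × 0.6 = $29,910.
After the deductible, $29,910 − $2,150 = $27,760 remains.
Since $27,760 > $21,800, the payout is capped at $21,800.
Owner's share is the uncovered remainder: $49,850 − $21,800 = $28,050.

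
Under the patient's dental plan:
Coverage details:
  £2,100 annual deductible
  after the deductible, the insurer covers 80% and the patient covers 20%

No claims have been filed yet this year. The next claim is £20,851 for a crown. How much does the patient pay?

Deductible not yet touched, so the first £2,100 of the bill goes to the deductible.
The remaining £18,751 (= £20,851 − £2,100) moves to coinsurance.
Coinsurance: £18,751 × 20% = £3,750.20.
Patient responsibility: £2,100 + £3,750.20 = £5,850.20.

£5,850.20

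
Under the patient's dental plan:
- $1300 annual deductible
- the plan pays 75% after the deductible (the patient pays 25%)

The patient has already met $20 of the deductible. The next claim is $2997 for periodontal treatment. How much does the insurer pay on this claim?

$1287.75

Deductible still to meet: $1300 − $20 = $1280.
That leaves $2997 − $1280 = $1717 for coinsurance.
Patient's 25% share of $1717 is $429.25.
That puts the patient's cost at $1280 + $429.25 = $1709.25.
The insurer covers the remainder: $2997 − $1709.25 = $1287.75.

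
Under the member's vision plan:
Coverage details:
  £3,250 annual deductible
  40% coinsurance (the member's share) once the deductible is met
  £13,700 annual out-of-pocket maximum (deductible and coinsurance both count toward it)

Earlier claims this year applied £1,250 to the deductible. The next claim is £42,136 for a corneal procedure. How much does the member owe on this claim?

Remaining deductible: £3,250 − £1,250 = £2,000.
After the £2,000 deductible portion, £42,136 − £2,000 = £40,136 is subject to coinsurance.
Member's 40% share of £40,136 is £16,054.40.
Member responsibility before any cap: £2,000 + £16,054.40 = £18,054.40.
That would bring total out-of-pocket to £19,304.40, past the £13,700 cap. The member is capped at £13,700 − £1,250 = £12,450 on this claim.

£12,450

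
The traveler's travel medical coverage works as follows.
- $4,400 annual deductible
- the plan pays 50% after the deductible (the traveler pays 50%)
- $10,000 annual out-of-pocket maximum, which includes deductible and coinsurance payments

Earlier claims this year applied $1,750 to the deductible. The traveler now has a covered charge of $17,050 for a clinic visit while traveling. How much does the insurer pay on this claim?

Remaining deductible: $4,400 − $1,750 = $2,650.
That leaves $17,050 − $2,650 = $14,400 for coinsurance.
Coinsurance: $14,400 × 50% = $7,200.
That puts the traveler's cost at $2,650 + $7,200 = $9,850 before any cap.
Adding $9,850 to the $1,750 already spent would give $11,600, which exceeds the $10,000 cap; the traveler pays just $10,000 − $1,750 = $8,250.
Insurer pays the balance: $17,050 − $8,250 = $8,800.

$8,800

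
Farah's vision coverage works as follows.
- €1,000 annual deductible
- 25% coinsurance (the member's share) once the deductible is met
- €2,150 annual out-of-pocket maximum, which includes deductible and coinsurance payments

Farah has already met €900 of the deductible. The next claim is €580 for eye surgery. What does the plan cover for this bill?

€900 of the €1,000 deductible is already met, leaving €100.
That leaves €580 − €100 = €480 for coinsurance.
Member's 25% share of €480 is €120.
Member responsibility before any cap: €100 + €120 = €220.
Total out-of-pocket so far would be €900 + €220 = €1,120, below the €2,150 cap — no reduction.
Insurer pays the balance: €580 − €220 = €360.

€360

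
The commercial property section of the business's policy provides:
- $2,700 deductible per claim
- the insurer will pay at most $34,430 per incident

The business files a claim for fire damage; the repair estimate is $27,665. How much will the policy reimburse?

$24,965

Less the $2,700 deductible: $27,665 − $2,700 = $24,965.
$24,965 ≤ $34,430, so the limit doesn't bind; insurer pays $24,965.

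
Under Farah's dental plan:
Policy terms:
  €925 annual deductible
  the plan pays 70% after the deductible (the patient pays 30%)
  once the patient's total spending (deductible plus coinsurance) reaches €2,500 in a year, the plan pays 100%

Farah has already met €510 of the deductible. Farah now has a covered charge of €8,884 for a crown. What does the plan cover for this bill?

€510 of the €925 deductible is already met, leaving €415.
The remaining €8,469 (= €8,884 − €415) moves to coinsurance.
30% of €8,469 = €2,540.70 falls to the patient.
That puts the patient's cost at €415 + €2,540.70 = €2,955.70 before any cap.
Adding €2,955.70 to the €510 already spent would give €3,465.70, which exceeds the €2,500 cap; the patient pays just €2,500 − €510 = €1,990.
Insurer pays the balance: €8,884 − €1,990 = €6,894.

€6,894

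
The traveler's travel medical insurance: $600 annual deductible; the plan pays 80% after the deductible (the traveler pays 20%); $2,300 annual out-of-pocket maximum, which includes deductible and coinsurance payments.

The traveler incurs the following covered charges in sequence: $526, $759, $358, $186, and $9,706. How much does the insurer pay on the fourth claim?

Bill 1, $526: all of it applies to the deductible. Traveler pays $526; OOP now $526. Plan pays $526 − $526 = $0.
Bill 2, $759: deductible takes $74, $685 remains; 20% of $685 = $137. Cost to traveler: $211. OOP to date $737. Insurer: $759 − $211 = $548.
Bill 3, $358: deductible already satisfied, so traveler's share is 20% × $358 = $71.60. Traveler owes $71.60 (running OOP $808.60). Plan pays $358 − $71.60 = $286.40.
Bill 4, $186: 20% coinsurance on $186 = $37.20. Traveler owes $37.20 (running OOP $845.80). Plan pays $186 − $37.20 = $148.80.

$148.80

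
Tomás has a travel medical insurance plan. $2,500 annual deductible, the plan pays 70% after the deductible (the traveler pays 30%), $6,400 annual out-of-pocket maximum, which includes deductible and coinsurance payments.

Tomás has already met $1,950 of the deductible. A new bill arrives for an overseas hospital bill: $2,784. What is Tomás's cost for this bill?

$1,220.20

Remaining deductible: $2,500 − $1,950 = $550.
After the $550 deductible portion, $2,784 − $550 = $2,234 is subject to coinsurance.
Traveler's 30% share of $2,234 is $670.20.
That puts the traveler's cost at $550 + $670.20 = $1,220.20 before any cap.
Cumulative spending $1,950 + $1,220.20 = $3,170.20 stays under the $6,400 maximum.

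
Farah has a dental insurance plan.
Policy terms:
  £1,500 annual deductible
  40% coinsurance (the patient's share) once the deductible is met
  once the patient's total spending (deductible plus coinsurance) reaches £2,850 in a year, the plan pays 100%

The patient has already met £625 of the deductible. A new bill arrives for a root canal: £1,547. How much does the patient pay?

£625 of the £1,500 deductible is already met, leaving £875.
The remaining £672 (= £1,547 − £875) moves to coinsurance.
Coinsurance: £672 × 40% = £268.80.
So the patient owes £875 + £268.80 = £1,143.80 before any cap.
Year-to-date out-of-pocket becomes £625 + £1,143.80 = £1,768.80, still under the £2,850 maximum, so no cap applies.

£1,143.80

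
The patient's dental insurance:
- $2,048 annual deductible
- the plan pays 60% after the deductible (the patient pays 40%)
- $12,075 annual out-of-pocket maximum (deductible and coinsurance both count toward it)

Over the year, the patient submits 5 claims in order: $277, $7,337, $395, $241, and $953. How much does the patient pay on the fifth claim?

$381.20

Bill 1, $277: all of it applies to the deductible. Patient owes $277 (running OOP $277).
Bill 2, $7,337: $1,771 finishes the deductible; $5,566 goes to coinsurance; 40% of $5,566 = $2,226.40. Patient owes $3,997.40 (running OOP $4,274.40).
Bill 3, $395: 40% coinsurance on $395 = $158. Cost to patient: $158. OOP to date $4,432.40.
Bill 4, $241: 40% coinsurance on $241 = $96.40. Patient owes $96.40 (running OOP $4,528.80).
Bill 5, $953: deductible already satisfied, so patient's share is 40% × $953 = $381.20. Patient owes $381.20 (running OOP $4,910).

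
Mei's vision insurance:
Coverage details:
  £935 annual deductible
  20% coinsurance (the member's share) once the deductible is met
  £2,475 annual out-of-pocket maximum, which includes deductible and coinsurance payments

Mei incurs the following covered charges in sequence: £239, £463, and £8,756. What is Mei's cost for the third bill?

£1,773

Claim 1 (£239): entire amount goes to the deductible. Member owes £239 (running OOP £239).
Claim 2 (£463): all of it applies to the deductible. Member owes £463 (running OOP £702).
Claim 3 (£8,756): deductible takes £233, £8,523 remains; 20% of £8,523 = £1,704.60. Deductible plus coinsurance: £233 + £1,704.60 = £1,937.60. OOP would hit £2,639.60 > £2,475, so the cap limits the member to £2,475 − £702 = £1,773.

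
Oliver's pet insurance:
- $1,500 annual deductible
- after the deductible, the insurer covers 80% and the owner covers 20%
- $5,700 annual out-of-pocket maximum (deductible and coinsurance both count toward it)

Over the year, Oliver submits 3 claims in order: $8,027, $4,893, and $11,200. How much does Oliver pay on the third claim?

Claim 1 — $8,027: deductible takes $1,500, $6,527 remains; coinsurance $6,527 × 20% = $1,305.40. Owner pays $2,805.40; OOP now $2,805.40.
Claim 2 — $4,893: deductible met; 20% of $4,893 = $978.60. Cost to owner: $978.60. OOP to date $3,784.
Claim 3 — $11,200: deductible met; 20% of $11,200 = $2,240. Adding that to $3,784 gives $6,024, past the $5,700 cap; owner pays only $5,700 − $3,784 = $1,916.

$1,916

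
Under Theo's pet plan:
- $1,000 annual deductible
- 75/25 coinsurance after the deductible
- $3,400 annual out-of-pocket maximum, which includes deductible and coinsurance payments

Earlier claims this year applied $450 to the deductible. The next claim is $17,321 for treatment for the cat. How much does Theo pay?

Deductible still to meet: $1,000 − $450 = $550.
That leaves $17,321 − $550 = $16,771 for coinsurance.
Owner's 25% share of $16,771 is $4,192.75.
That puts the owner's cost at $550 + $4,192.75 = $4,742.75 before any cap.
That would bring total out-of-pocket to $5,192.75, past the $3,400 cap. The owner is capped at $3,400 − $450 = $2,950 on this claim.

$2,950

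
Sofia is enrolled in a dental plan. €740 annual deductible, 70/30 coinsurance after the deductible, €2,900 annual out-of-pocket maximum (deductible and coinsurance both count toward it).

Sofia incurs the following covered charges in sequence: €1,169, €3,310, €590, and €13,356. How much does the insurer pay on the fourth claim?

€12,494.70

Bill 1, €1,169: deductible takes €740, €429 remains; coinsurance €429 × 30% = €128.70. Cost to patient: €868.70. OOP to date €868.70. Insurer: €1,169 − €868.70 = €300.30.
Bill 2, €3,310: deductible met; 30% of €3,310 = €993. Patient owes €993 (running OOP €1,861.70). Plan pays €3,310 − €993 = €2,317.
Bill 3, €590: deductible already satisfied, so patient's share is 30% × €590 = €177. Cost to patient: €177. OOP to date €2,038.70. Plan pays €590 − €177 = €413.
Bill 4, €13,356: deductible already satisfied, so patient's share is 30% × €13,356 = €4,006.80. OOP would hit €6,045.50 > €2,900, so the cap limits the patient to €2,900 − €2,038.70 = €861.30. Insurer: €13,356 − €861.30 = €12,494.70.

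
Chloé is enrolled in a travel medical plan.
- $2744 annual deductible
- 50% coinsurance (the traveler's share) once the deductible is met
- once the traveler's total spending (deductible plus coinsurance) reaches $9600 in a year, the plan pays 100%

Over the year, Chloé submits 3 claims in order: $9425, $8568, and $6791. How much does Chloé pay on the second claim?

#1 ($9425): $2744 to deductible, leaving $6681; traveler's 50% is $3340.50. Cost to traveler: $6084.50. OOP to date $6084.50.
#2 ($8568): 50% coinsurance on $8568 = $4284. Adding that to $6084.50 gives $10368.50, past the $9600 cap; traveler pays only $9600 − $6084.50 = $3515.50.

$3515.50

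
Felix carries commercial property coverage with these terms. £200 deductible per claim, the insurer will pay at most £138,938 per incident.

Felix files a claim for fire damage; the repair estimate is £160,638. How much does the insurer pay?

£138,938

Subtract the deductible: £160,638 − £200 = £160,438.
Since £160,438 > £138,938, the payout is capped at £138,938.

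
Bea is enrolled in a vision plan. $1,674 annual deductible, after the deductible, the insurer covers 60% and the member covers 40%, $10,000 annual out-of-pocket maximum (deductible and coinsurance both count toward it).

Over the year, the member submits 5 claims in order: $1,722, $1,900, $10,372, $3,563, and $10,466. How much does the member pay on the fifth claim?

Bill 1, $1,722: deductible takes $1,674, $48 remains; coinsurance $48 × 40% = $19.20. Cost to member: $1,693.20. OOP to date $1,693.20.
Bill 2, $1,900: deductible met; 40% of $1,900 = $760. Member pays $760; OOP now $2,453.20.
Bill 3, $10,372: deductible already satisfied, so member's share is 40% × $10,372 = $4,148.80. Member owes $4,148.80 (running OOP $6,602).
Bill 4, $3,563: 40% coinsurance on $3,563 = $1,425.20. Cost to member: $1,425.20. OOP to date $8,027.20.
Bill 5, $10,466: deductible met; 40% of $10,466 = $4,186.40. OOP would hit $12,213.60 > $10,000, so the cap limits the member to $10,000 − $8,027.20 = $1,972.80.

$1,972.80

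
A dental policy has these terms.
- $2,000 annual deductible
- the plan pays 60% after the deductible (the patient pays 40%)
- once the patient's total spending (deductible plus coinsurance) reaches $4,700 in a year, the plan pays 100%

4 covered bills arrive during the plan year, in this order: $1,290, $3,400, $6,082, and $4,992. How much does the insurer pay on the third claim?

$4,458

Claim 1 — $1,290: entire amount goes to the deductible. Patient pays $1,290; OOP now $1,290. Insurer: $1,290 − $1,290 = $0.
Claim 2 — $3,400: deductible takes $710, $2,690 remains; patient's 40% is $1,076. Patient pays $1,786; OOP now $3,076. Plan pays $3,400 − $1,786 = $1,614.
Claim 3 — $6,082: 40% coinsurance on $6,082 = $2,432.80. Adding that to $3,076 gives $5,508.80, past the $4,700 cap; patient pays only $4,700 − $3,076 = $1,624. Plan pays $6,082 − $1,624 = $4,458.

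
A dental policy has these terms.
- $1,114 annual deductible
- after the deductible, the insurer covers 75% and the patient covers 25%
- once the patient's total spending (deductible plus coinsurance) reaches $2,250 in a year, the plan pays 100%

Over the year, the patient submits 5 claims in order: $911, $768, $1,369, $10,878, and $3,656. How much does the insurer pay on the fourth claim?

$10,225.50

Bill 1, $911: fully absorbed by the deductible. Patient owes $911 (running OOP $911). Insurer: $911 − $911 = $0.
Bill 2, $768: deductible takes $203, $565 remains; patient's 25% is $141.25. Patient pays $344.25; OOP now $1,255.25. Plan pays $768 − $344.25 = $423.75.
Bill 3, $1,369: 25% coinsurance on $1,369 = $342.25. Patient pays $342.25; OOP now $1,597.50. Insurer: $1,369 − $342.25 = $1,026.75.
Bill 4, $10,878: deductible already satisfied, so patient's share is 25% × $10,878 = $2,719.50. That would push OOP to $4,317, over the $2,250 cap, so patient pays $2,250 − $1,597.50 = $652.50. Plan pays $10,878 − $652.50 = $10,225.50.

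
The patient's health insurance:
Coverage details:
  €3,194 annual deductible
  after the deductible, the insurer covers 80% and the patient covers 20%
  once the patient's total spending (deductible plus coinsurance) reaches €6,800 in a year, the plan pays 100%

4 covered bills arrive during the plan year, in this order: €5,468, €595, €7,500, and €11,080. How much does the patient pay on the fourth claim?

Claim 1 (€5,468): €3,194 finishes the deductible; €2,274 goes to coinsurance; patient's 20% is €454.80. Cost to patient: €3,648.80. OOP to date €3,648.80.
Claim 2 (€595): 20% coinsurance on €595 = €119. Patient owes €119 (running OOP €3,767.80).
Claim 3 (€7,500): deductible already satisfied, so patient's share is 20% × €7,500 = €1,500. Cost to patient: €1,500. OOP to date €5,267.80.
Claim 4 (€11,080): deductible met; 20% of €11,080 = €2,216. Adding that to €5,267.80 gives €7,483.80, past the €6,800 cap; patient pays only €6,800 − €5,267.80 = €1,532.20.

€1,532.20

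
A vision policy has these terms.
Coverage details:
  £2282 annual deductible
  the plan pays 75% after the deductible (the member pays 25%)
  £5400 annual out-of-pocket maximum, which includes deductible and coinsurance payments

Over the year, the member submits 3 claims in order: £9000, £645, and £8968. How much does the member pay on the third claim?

Claim 1 — £9000: £2282 to deductible, leaving £6718; coinsurance £6718 × 25% = £1679.50. Cost to member: £3961.50. OOP to date £3961.50.
Claim 2 — £645: deductible already satisfied, so member's share is 25% × £645 = £161.25. Member pays £161.25; OOP now £4122.75.
Claim 3 — £8968: deductible already satisfied, so member's share is 25% × £8968 = £2242. That would push OOP to £6364.75, over the £5400 cap, so member pays £5400 − £4122.75 = £1277.25.

£1277.25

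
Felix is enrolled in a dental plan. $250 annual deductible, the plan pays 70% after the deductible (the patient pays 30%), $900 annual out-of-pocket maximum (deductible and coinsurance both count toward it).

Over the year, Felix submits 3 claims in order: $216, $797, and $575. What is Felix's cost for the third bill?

Bill 1, $216: all of it applies to the deductible. Cost to patient: $216. OOP to date $216.
Bill 2, $797: $34 finishes the deductible; $763 goes to coinsurance; patient's 30% is $228.90. Patient owes $262.90 (running OOP $478.90).
Bill 3, $575: deductible already satisfied, so patient's share is 30% × $575 = $172.50. Patient pays $172.50; OOP now $651.40.

$172.50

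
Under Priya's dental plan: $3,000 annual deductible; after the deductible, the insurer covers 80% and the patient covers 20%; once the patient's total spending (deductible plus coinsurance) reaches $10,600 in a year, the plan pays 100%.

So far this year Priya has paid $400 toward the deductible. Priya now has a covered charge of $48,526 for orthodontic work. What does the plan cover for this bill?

$38,326

Deductible still to meet: $3,000 − $400 = $2,600.
After the $2,600 deductible portion, $48,526 − $2,600 = $45,926 is subject to coinsurance.
Patient's 20% share of $45,926 is $9,185.20.
So the patient owes $2,600 + $9,185.20 = $11,785.20 before any cap.
That would bring total out-of-pocket to $12,185.20, past the $10,600 cap. The patient is capped at $10,600 − $400 = $10,200 on this claim.
The plan picks up $48,526 − $10,200 = $38,326.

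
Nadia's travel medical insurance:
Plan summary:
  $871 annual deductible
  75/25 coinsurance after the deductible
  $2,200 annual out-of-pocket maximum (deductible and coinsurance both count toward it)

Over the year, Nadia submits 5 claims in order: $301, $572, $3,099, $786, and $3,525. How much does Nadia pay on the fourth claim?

Bill 1, $301: all of it applies to the deductible. Cost to traveler: $301. OOP to date $301.
Bill 2, $572: $570 finishes the deductible; $2 goes to coinsurance; traveler's 25% is $0.50. Traveler pays $570.50; OOP now $871.50.
Bill 3, $3,099: deductible already satisfied, so traveler's share is 25% × $3,099 = $774.75. Traveler pays $774.75; OOP now $1,646.25.
Bill 4, $786: 25% coinsurance on $786 = $196.50. Traveler pays $196.50; OOP now $1,842.75.

$196.50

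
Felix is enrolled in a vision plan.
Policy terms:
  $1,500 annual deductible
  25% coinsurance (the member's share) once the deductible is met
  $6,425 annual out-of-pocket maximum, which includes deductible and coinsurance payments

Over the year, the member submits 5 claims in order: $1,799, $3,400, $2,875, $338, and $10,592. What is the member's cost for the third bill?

$718.75

Claim 1 — $1,799: deductible takes $1,500, $299 remains; coinsurance $299 × 25% = $74.75. Cost to member: $1,574.75. OOP to date $1,574.75.
Claim 2 — $3,400: deductible already satisfied, so member's share is 25% × $3,400 = $850. Cost to member: $850. OOP to date $2,424.75.
Claim 3 — $2,875: 25% coinsurance on $2,875 = $718.75. Member owes $718.75 (running OOP $3,143.50).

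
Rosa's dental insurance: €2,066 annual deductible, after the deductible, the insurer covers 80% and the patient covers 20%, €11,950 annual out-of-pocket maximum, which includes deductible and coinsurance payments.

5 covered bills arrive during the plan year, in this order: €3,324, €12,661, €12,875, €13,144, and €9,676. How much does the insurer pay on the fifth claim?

Claim 1 — €3,324: €2,066 to deductible, leaving €1,258; patient's 20% is €251.60. Cost to patient: €2,317.60. OOP to date €2,317.60. Insurer: €3,324 − €2,317.60 = €1,006.40.
Claim 2 — €12,661: 20% coinsurance on €12,661 = €2,532.20. Patient owes €2,532.20 (running OOP €4,849.80). Plan pays €12,661 − €2,532.20 = €10,128.80.
Claim 3 — €12,875: 20% coinsurance on €12,875 = €2,575. Patient owes €2,575 (running OOP €7,424.80). Insurer: €12,875 − €2,575 = €10,300.
Claim 4 — €13,144: 20% coinsurance on €13,144 = €2,628.80. Patient pays €2,628.80; OOP now €10,053.60. Insurer: €13,144 − €2,628.80 = €10,515.20.
Claim 5 — €9,676: deductible already satisfied, so patient's share is 20% × €9,676 = €1,935.20. Adding that to €10,053.60 gives €11,988.80, past the €11,950 cap; patient pays only €11,950 − €10,053.60 = €1,896.40. Plan pays €9,676 − €1,896.40 = €7,779.60.

€7,779.60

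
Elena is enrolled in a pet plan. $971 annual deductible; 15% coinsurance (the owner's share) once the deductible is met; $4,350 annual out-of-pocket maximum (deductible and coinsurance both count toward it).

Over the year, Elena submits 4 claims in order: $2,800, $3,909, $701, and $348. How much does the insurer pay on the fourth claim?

$295.80

#1 ($2,800): deductible takes $971, $1,829 remains; 15% of $1,829 = $274.35. Cost to owner: $1,245.35. OOP to date $1,245.35. Plan pays $2,800 − $1,245.35 = $1,554.65.
#2 ($3,909): deductible already satisfied, so owner's share is 15% × $3,909 = $586.35. Cost to owner: $586.35. OOP to date $1,831.70. Insurer: $3,909 − $586.35 = $3,322.65.
#3 ($701): 15% coinsurance on $701 = $105.15. Cost to owner: $105.15. OOP to date $1,936.85. Plan pays $701 − $105.15 = $595.85.
#4 ($348): deductible met; 15% of $348 = $52.20. Cost to owner: $52.20. OOP to date $1,989.05. Insurer: $348 − $52.20 = $295.80.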